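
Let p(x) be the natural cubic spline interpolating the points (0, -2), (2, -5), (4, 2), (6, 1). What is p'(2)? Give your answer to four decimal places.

Put m_i = p'' at the i-th knot. Here h = (2, 2, 2) and Δ = (-3/2, 7/2, -1/2), so the interior equations h_(i-1)·m_(i-1) + 2(h_(i-1)+h_i)·m_i + h_i·m_(i+1) = 6(Δ_i − Δ_(i-1)) read
  2·m_0 + 8·m_1 + 2·m_2 = 6(Δ_1 - Δ_0) = 30
  2·m_1 + 8·m_2 + 2·m_3 = 6(Δ_2 - Δ_1) = -24
Natural end conditions: m_0 = m_3 = 0.
Solving the tridiagonal system: m_0 = 0, m_1 = 24/5, m_2 = -21/5, m_3 = 0.
On [2, 4], p'(x) = b_1 + 2c_1·(x - 2) + 3d_1·(x - 2)² with b_1 = Δ_1 - h_1(2m_1 + m_2)/6 = 17/10, c_1 = m_1/2 = 12/5, d_1 = (m_2 - m_1)/(6h_1) = -3/4. So p'(2) = 17/10.

1.7000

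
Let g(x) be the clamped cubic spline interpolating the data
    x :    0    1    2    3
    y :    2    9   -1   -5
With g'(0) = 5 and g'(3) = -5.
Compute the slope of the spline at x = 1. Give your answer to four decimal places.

Write M_i for g''(x_i). With h_i = 1, 1, 1 and divided differences Δ_i = 7, -10, -4, the continuity of g' gives the tridiagonal system
  1·M_0 + 4·M_1 + 1·M_2 = 6(Δ_1 - Δ_0) = -102
  1·M_1 + 4·M_2 + 1·M_3 = 6(Δ_2 - Δ_1) = 36
Clamped end conditions give two more equations: 2h_0·M_0 + h_0·M_1 = 6(Δ_0 - g'(0)) = 12 and h_2·M_2 + 2h_2·M_3 = 6(g'(3) - Δ_2) = -6.
Forward elimination and back-substitution give M_0 = 368/15, M_1 = -556/15, M_2 = 326/15, M_3 = -208/15.
On [1, 2], g'(x) = b_1 + 2c_1·(x - 1) + 3d_1·(x - 1)² with b_1 = Δ_1 - h_1(2M_1 + M_2)/6 = -19/15, c_1 = M_1/2 = -278/15, d_1 = (M_2 - M_1)/(6h_1) = 49/5. So g'(1) = -19/15.

-1.2667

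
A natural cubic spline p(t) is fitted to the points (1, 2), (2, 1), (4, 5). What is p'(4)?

3

Write M_i for p''(x_i). With h_i = 1, 2 and divided differences Δ_i = -1, 2, the continuity of p' gives the tridiagonal system
  1·M_0 + 6·M_1 + 2·M_2 = 6(Δ_1 - Δ_0) = 18
Natural end conditions: M_0 = M_2 = 0.
Solving: M_0 = 0, M_1 = 3, M_2 = 0.
On [2, 4], p'(t) = b_1 + 2c_1·(t - 2) + 3d_1·(t - 2)² with b_1 = Δ_1 - h_1(2M_1 + M_2)/6 = 0, c_1 = M_1/2 = 3/2, d_1 = (M_2 - M_1)/(6h_1) = -1/4. So p'(4) = 3.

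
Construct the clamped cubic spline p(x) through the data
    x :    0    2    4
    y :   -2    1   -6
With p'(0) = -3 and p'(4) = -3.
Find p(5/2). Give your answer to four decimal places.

0.1875

Write M_i for p''(x_i). With h_i = 2, 2 and divided differences Δ_i = 3/2, -7/2, the continuity of p' gives the tridiagonal system
  2·M_0 + 8·M_1 + 2·M_2 = 6(Δ_1 - Δ_0) = -30
Clamped end conditions give two more equations: 2h_0·M_0 + h_0·M_1 = 6(Δ_0 - p'(0)) = 27 and h_1·M_1 + 2h_1·M_2 = 6(p'(4) - Δ_1) = 3.
Forward elimination and back-substitution give M_0 = 21/2, M_1 = -15/2, M_2 = 9/2.
On [2, 4], p(x) = 1 + 0·(x - 2) - 15/4·(x - 2)² + 1·(x - 2)³.
With (x - 2) = 1/2: p(5/2) = 3/16.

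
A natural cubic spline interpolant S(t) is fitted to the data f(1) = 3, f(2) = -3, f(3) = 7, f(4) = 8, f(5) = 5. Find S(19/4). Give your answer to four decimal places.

With m_i denoting the second derivative at x_i, h_i = 1, 1, 1, 1, and Δ_i = (y_(i+1) − y_i)/h_i = -6, 10, 1, -3:
  1·m_0 + 4·m_1 + 1·m_2 = 6(Δ_1 - Δ_0) = 96
  1·m_1 + 4·m_2 + 1·m_3 = 6(Δ_2 - Δ_1) = -54
  1·m_2 + 4·m_3 + 1·m_4 = 6(Δ_3 - Δ_2) = -24
Natural end conditions: m_0 = m_4 = 0.
Solving: m_0 = 0, m_1 = 204/7, m_2 = -144/7, m_3 = -6/7, m_4 = 0.
On [4, 5], S(t) = 8 - 19/7·(t - 4) - 3/7·(t - 4)² + 1/7·(t - 4)³.
With (t - 4) = 3/4: S(19/4) = 2591/448.

5.7835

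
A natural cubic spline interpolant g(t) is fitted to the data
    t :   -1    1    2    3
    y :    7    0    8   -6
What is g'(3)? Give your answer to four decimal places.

Put σ_i = g'' at the i-th knot. Here h = (2, 1, 1) and Δ = (-7/2, 8, -14), so the interior equations h_(i-1)·σ_(i-1) + 2(h_(i-1)+h_i)·σ_i + h_i·σ_(i+1) = 6(Δ_i − Δ_(i-1)) read
  2·σ_0 + 6·σ_1 + 1·σ_2 = 6(Δ_1 - Δ_0) = 69
  1·σ_1 + 4·σ_2 + 1·σ_3 = 6(Δ_2 - Δ_1) = -132
Natural end conditions: σ_0 = σ_3 = 0.
Solving: σ_0 = 0, σ_1 = 408/23, σ_2 = -861/23, σ_3 = 0.
On [2, 3], g'(t) = b_2 + 2c_2·(t - 2) + 3d_2·(t - 2)² with b_2 = Δ_2 - h_2(2σ_2 + σ_3)/6 = -35/23, c_2 = σ_2/2 = -861/46, d_2 = (σ_3 - σ_2)/(6h_2) = 287/46. So g'(3) = -931/46.

-20.2391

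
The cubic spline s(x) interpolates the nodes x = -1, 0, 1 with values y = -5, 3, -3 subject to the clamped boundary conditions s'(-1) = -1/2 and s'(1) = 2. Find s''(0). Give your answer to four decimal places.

Write σ_i for s''(x_i). With h_i = 1, 1 and divided differences Δ_i = 8, -6, the continuity of s' gives the tridiagonal system
  1·σ_0 + 4·σ_1 + 1·σ_2 = 6(Δ_1 - Δ_0) = -84
Clamped end conditions give two more equations: 2h_0·σ_0 + h_0·σ_1 = 6(Δ_0 - s'(-1)) = 51 and h_1·σ_1 + 2h_1·σ_2 = 6(s'(1) - Δ_1) = 48.
Forward elimination and back-substitution give σ_0 = 191/4, σ_1 = -89/2, σ_2 = 185/4.

-44.5000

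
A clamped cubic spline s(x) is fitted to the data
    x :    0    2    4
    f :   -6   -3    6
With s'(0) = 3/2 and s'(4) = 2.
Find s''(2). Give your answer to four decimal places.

Let m_i = s''(x_i). Step sizes h_i = 2, 2; slopes of the chords Δ_i = (y_(i+1) - y_i)/h_i = 3/2, 9/2.
  2·m_0 + 8·m_1 + 2·m_2 = 6(Δ_1 - Δ_0) = 18
Clamped end conditions give two more equations: 2h_0·m_0 + h_0·m_1 = 6(Δ_0 - s'(0)) = 0 and h_1·m_1 + 2h_1·m_2 = 6(s'(4) - Δ_1) = -15.
Hence m_0 = -17/8, m_1 = 17/4, m_2 = -47/8.

4.2500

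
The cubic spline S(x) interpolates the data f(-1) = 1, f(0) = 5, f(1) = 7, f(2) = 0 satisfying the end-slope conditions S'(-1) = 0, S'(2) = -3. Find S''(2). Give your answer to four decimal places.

Write m_i for S''(x_i). With h_i = 1, 1, 1 and divided differences Δ_i = 4, 2, -7, the continuity of S' gives the tridiagonal system
  1·m_0 + 4·m_1 + 1·m_2 = 6(Δ_1 - Δ_0) = -12
  1·m_1 + 4·m_2 + 1·m_3 = 6(Δ_2 - Δ_1) = -54
Clamped end conditions give two more equations: 2h_0·m_0 + h_0·m_1 = 6(Δ_0 - S'(-1)) = 24 and h_2·m_2 + 2h_2·m_3 = 6(S'(2) - Δ_2) = 24.
Hence m_0 = 64/5, m_1 = -8/5, m_2 = -92/5, m_3 = 106/5.

21.2000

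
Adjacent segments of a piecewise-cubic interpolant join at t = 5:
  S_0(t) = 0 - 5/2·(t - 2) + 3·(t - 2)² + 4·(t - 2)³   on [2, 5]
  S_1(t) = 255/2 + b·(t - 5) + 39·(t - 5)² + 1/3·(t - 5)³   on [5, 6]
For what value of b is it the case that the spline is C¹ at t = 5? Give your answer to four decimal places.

123.5000

S_0'(t) = -5/2 + 6·(t - 2) + 12·(t - 2)², so S_0'(5) = 247/2. On the right, S_1'(5) = b, so b = 247/2.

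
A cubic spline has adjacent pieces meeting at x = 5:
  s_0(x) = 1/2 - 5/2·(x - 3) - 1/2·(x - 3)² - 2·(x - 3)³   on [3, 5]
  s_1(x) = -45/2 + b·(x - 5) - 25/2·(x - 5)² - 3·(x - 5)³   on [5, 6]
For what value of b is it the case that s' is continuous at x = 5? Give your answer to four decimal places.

-28.5000

s_0'(x) = -5/2 - 1·(x - 3) - 6·(x - 3)², so s_0'(5) = -57/2. On the right, s_1'(5) = b, so b = -57/2.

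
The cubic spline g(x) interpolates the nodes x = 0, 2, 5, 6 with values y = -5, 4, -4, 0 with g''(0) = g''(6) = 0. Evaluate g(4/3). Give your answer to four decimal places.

Write M_i for g''(x_i). With h_i = 2, 3, 1 and divided differences Δ_i = 9/2, -8/3, 4, the continuity of g' gives the tridiagonal system
  2·M_0 + 10·M_1 + 3·M_2 = 6(Δ_1 - Δ_0) = -43
  3·M_1 + 8·M_2 + 1·M_3 = 6(Δ_2 - Δ_1) = 40
Natural end conditions: M_0 = M_3 = 0.
Solving the tridiagonal system: M_0 = 0, M_1 = -464/71, M_2 = 529/71, M_3 = 0.
On [0, 2], g(x) = -5 + 2845/426·x + 0·x² - 116/213·x³.
With x = 4/3: g(4/3) = 15031/5751.

2.6136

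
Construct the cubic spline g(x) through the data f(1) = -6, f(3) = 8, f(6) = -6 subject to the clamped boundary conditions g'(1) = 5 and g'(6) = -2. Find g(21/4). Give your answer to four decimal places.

Put m_i = g'' at the i-th knot. Here h = (2, 3) and Δ = (7, -14/3), so the interior equations h_(i-1)·m_(i-1) + 2(h_(i-1)+h_i)·m_i + h_i·m_(i+1) = 6(Δ_i − Δ_(i-1)) read
  2·m_0 + 10·m_1 + 3·m_2 = 6(Δ_1 - Δ_0) = -70
Clamped end conditions give two more equations: 2h_0·m_0 + h_0·m_1 = 6(Δ_0 - g'(1)) = 12 and h_1·m_1 + 2h_1·m_2 = 6(g'(6) - Δ_1) = 16.
Forward elimination and back-substitution give m_0 = 43/5, m_1 = -56/5, m_2 = 124/15.
On [3, 6], g(x) = 8 + 12/5·(x - 3) - 28/5·(x - 3)² + 146/135·(x - 3)³.
With (x - 3) = 9/4: g(21/4) = -421/160.

-2.6313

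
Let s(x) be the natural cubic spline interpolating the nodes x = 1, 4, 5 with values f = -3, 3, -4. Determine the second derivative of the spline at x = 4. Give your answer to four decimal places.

-6.7500

Write M_i for s''(x_i). With h_i = 3, 1 and divided differences Δ_i = 2, -7, the continuity of s' gives the tridiagonal system
  3·M_0 + 8·M_1 + 1·M_2 = 6(Δ_1 - Δ_0) = -54
Natural end conditions: M_0 = M_2 = 0.
Solving the tridiagonal system: M_0 = 0, M_1 = -27/4, M_2 = 0.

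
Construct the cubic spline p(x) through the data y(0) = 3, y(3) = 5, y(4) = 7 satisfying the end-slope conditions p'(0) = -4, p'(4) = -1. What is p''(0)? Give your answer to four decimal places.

4.4167

Let m_i = p''(x_i). Step sizes h_i = 3, 1; slopes of the chords Δ_i = (y_(i+1) - y_i)/h_i = 2/3, 2.
  3·m_0 + 8·m_1 + 1·m_2 = 6(Δ_1 - Δ_0) = 8
Clamped end conditions give two more equations: 2h_0·m_0 + h_0·m_1 = 6(Δ_0 - p'(0)) = 28 and h_1·m_1 + 2h_1·m_2 = 6(p'(4) - Δ_1) = -18.
Solving the tridiagonal system: m_0 = 53/12, m_1 = 1/2, m_2 = -37/4.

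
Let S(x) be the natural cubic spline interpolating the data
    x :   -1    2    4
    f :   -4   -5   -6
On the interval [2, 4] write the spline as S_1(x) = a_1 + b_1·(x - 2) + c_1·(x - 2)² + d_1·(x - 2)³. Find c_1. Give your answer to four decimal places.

With σ_i denoting the second derivative at x_i, h_i = 3, 2, and Δ_i = (y_(i+1) − y_i)/h_i = -1/3, -1/2:
  3·σ_0 + 10·σ_1 + 2·σ_2 = 6(Δ_1 - Δ_0) = -1
Natural end conditions: σ_0 = σ_2 = 0.
Hence σ_0 = 0, σ_1 = -1/10, σ_2 = 0.
On [2, 4], with S_1(x) = a_1 + b_1·(x - 2) + c_1·(x - 2)² + d_1·(x - 2)³: c_1 = σ_1/2 = -1/20, d_1 = (σ_2 - σ_1)/(6h_1) = 1/120, b_1 = Δ_1 - h_1(2σ_1 + σ_2)/6 = -13/30.

-0.0500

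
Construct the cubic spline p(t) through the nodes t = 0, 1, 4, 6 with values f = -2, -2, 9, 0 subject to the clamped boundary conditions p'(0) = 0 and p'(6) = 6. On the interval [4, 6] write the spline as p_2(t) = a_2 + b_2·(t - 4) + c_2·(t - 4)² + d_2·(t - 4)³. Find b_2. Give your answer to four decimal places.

Put σ_i = p'' at the i-th knot. Here h = (1, 3, 2) and Δ = (0, 11/3, -9/2), so the interior equations h_(i-1)·σ_(i-1) + 2(h_(i-1)+h_i)·σ_i + h_i·σ_(i+1) = 6(Δ_i − Δ_(i-1)) read
  1·σ_0 + 8·σ_1 + 3·σ_2 = 6(Δ_1 - Δ_0) = 22
  3·σ_1 + 10·σ_2 + 2·σ_3 = 6(Δ_2 - Δ_1) = -49
Clamped end conditions give two more equations: 2h_0·σ_0 + h_0·σ_1 = 6(Δ_0 - p'(0)) = 0 and h_2·σ_2 + 2h_2·σ_3 = 6(p'(6) - Δ_2) = 63.
Solving the tridiagonal system: σ_0 = -293/78, σ_1 = 293/39, σ_2 = -893/78, σ_3 = 1675/78.
On [4, 6], with p_2(t) = a_2 + b_2·(t - 4) + c_2·(t - 4)² + d_2·(t - 4)³: c_2 = σ_2/2 = -893/156, d_2 = (σ_3 - σ_2)/(6h_2) = 107/39, b_2 = Δ_2 - h_2(2σ_2 + σ_3)/6 = -157/39.

-4.0256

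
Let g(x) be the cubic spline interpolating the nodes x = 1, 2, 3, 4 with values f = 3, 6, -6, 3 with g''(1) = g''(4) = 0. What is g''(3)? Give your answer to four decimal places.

With M_i denoting the second derivative at x_i, h_i = 1, 1, 1, and Δ_i = (y_(i+1) − y_i)/h_i = 3, -12, 9:
  1·M_0 + 4·M_1 + 1·M_2 = 6(Δ_1 - Δ_0) = -90
  1·M_1 + 4·M_2 + 1·M_3 = 6(Δ_2 - Δ_1) = 126
Natural end conditions: M_0 = M_3 = 0.
Hence M_0 = 0, M_1 = -162/5, M_2 = 198/5, M_3 = 0.

39.6000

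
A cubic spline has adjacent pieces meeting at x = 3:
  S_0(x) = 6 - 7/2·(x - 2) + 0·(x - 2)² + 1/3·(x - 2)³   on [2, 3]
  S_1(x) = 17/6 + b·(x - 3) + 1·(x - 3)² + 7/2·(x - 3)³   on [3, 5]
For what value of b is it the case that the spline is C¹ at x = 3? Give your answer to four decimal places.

-2.5000

S_0'(x) = -7/2 + 0·(x - 2) + 1·(x - 2)², so S_0'(3) = -5/2. On the right, S_1'(3) = b, so b = -5/2.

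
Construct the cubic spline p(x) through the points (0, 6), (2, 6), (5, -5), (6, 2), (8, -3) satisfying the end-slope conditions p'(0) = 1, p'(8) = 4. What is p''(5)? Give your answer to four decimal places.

12.5931

Let M_i = p''(x_i). Step sizes h_i = 2, 3, 1, 2; slopes of the chords Δ_i = (y_(i+1) - y_i)/h_i = 0, -11/3, 7, -5/2.
  2·M_0 + 10·M_1 + 3·M_2 = 6(Δ_1 - Δ_0) = -22
  3·M_1 + 8·M_2 + 1·M_3 = 6(Δ_2 - Δ_1) = 64
  1·M_2 + 6·M_3 + 2·M_4 = 6(Δ_3 - Δ_2) = -57
Clamped end conditions give two more equations: 2h_0·M_0 + h_0·M_1 = 6(Δ_0 - p'(0)) = -6 and h_3·M_3 + 2h_3·M_4 = 6(p'(8) - Δ_3) = 39.
Forward elimination and back-substitution give M_0 = 225/136, M_1 = -429/68, M_2 = 2569/204, M_3 = -3635/204, M_4 = 7613/408.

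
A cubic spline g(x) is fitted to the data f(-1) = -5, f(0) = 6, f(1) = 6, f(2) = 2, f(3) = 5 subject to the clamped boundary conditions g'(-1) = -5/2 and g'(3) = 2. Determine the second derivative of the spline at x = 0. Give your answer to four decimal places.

-29.8929

With m_i denoting the second derivative at x_i, h_i = 1, 1, 1, 1, and Δ_i = (y_(i+1) − y_i)/h_i = 11, 0, -4, 3:
  1·m_0 + 4·m_1 + 1·m_2 = 6(Δ_1 - Δ_0) = -66
  1·m_1 + 4·m_2 + 1·m_3 = 6(Δ_2 - Δ_1) = -24
  1·m_2 + 4·m_3 + 1·m_4 = 6(Δ_3 - Δ_2) = 42
Clamped end conditions give two more equations: 2h_0·m_0 + h_0·m_1 = 6(Δ_0 - g'(-1)) = 81 and h_3·m_3 + 2h_3·m_4 = 6(g'(3) - Δ_3) = -6.
Forward elimination and back-substitution give m_0 = 3105/56, m_1 = -837/28, m_2 = -15/8, m_3 = 375/28, m_4 = -543/56.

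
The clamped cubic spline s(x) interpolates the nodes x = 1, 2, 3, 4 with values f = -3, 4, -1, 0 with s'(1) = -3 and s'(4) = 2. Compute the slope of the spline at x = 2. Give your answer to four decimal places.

Put σ_i = s'' at the i-th knot. Here h = (1, 1, 1) and Δ = (7, -5, 1), so the interior equations h_(i-1)·σ_(i-1) + 2(h_(i-1)+h_i)·σ_i + h_i·σ_(i+1) = 6(Δ_i − Δ_(i-1)) read
  1·σ_0 + 4·σ_1 + 1·σ_2 = 6(Δ_1 - Δ_0) = -72
  1·σ_1 + 4·σ_2 + 1·σ_3 = 6(Δ_2 - Δ_1) = 36
Clamped end conditions give two more equations: 2h_0·σ_0 + h_0·σ_1 = 6(Δ_0 - s'(1)) = 60 and h_2·σ_2 + 2h_2·σ_3 = 6(s'(4) - Δ_2) = 6.
Forward elimination and back-substitution give σ_0 = 142/3, σ_1 = -104/3, σ_2 = 58/3, σ_3 = -20/3.
On [2, 3], s'(x) = b_1 + 2c_1·(x - 2) + 3d_1·(x - 2)² with b_1 = Δ_1 - h_1(2σ_1 + σ_2)/6 = 10/3, c_1 = σ_1/2 = -52/3, d_1 = (σ_2 - σ_1)/(6h_1) = 9. So s'(2) = 10/3.

3.3333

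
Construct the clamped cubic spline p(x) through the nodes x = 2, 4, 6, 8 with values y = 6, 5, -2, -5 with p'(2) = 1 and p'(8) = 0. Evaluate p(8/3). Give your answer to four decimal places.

6.4025

Let M_i = p''(x_i). Step sizes h_i = 2, 2, 2; slopes of the chords Δ_i = (y_(i+1) - y_i)/h_i = -1/2, -7/2, -3/2.
  2·M_0 + 8·M_1 + 2·M_2 = 6(Δ_1 - Δ_0) = -18
  2·M_1 + 8·M_2 + 2·M_3 = 6(Δ_2 - Δ_1) = 12
Clamped end conditions give two more equations: 2h_0·M_0 + h_0·M_1 = 6(Δ_0 - p'(2)) = -9 and h_2·M_2 + 2h_2·M_3 = 6(p'(8) - Δ_2) = 9.
Solving: M_0 = -31/30, M_1 = -73/30, M_2 = 53/30, M_3 = 41/30.
On [2, 4], p(x) = 6 + 1·(x - 2) - 31/60·(x - 2)² - 7/60·(x - 2)³.
With (x - 2) = 2/3: p(8/3) = 2593/405.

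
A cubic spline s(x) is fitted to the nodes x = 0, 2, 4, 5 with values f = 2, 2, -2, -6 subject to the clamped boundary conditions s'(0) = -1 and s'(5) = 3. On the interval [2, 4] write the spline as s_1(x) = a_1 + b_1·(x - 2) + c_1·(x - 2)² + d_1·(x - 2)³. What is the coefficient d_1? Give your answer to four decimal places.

-0.4457

With M_i denoting the second derivative at x_i, h_i = 2, 2, 1, and Δ_i = (y_(i+1) − y_i)/h_i = 0, -2, -4:
  2·M_0 + 8·M_1 + 2·M_2 = 6(Δ_1 - Δ_0) = -12
  2·M_1 + 6·M_2 + 1·M_3 = 6(Δ_2 - Δ_1) = -12
Clamped end conditions give two more equations: 2h_0·M_0 + h_0·M_1 = 6(Δ_0 - s'(0)) = 6 and h_2·M_2 + 2h_2·M_3 = 6(s'(5) - Δ_2) = 42.
Forward elimination and back-substitution give M_0 = 40/23, M_1 = -11/23, M_2 = -134/23, M_3 = 550/23.
On [2, 4], with s_1(x) = a_1 + b_1·(x - 2) + c_1·(x - 2)² + d_1·(x - 2)³: c_1 = M_1/2 = -11/46, d_1 = (M_2 - M_1)/(6h_1) = -41/92, b_1 = Δ_1 - h_1(2M_1 + M_2)/6 = 6/23.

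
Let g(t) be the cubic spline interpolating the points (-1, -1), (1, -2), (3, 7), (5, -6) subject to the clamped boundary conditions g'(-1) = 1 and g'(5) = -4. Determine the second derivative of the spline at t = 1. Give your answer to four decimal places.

Write m_i for g''(x_i). With h_i = 2, 2, 2 and divided differences Δ_i = -1/2, 9/2, -13/2, the continuity of g' gives the tridiagonal system
  2·m_0 + 8·m_1 + 2·m_2 = 6(Δ_1 - Δ_0) = 30
  2·m_1 + 8·m_2 + 2·m_3 = 6(Δ_2 - Δ_1) = -66
Clamped end conditions give two more equations: 2h_0·m_0 + h_0·m_1 = 6(Δ_0 - g'(-1)) = -9 and h_2·m_2 + 2h_2·m_3 = 6(g'(5) - Δ_2) = 15.
Solving: m_0 = -197/30, m_1 = 259/30, m_2 = -389/30, m_3 = 307/30.

8.6333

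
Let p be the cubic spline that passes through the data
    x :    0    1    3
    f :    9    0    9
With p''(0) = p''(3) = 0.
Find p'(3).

Let M_i = p''(x_i). Step sizes h_i = 1, 2; slopes of the chords Δ_i = (y_(i+1) - y_i)/h_i = -9, 9/2.
  1·M_0 + 6·M_1 + 2·M_2 = 6(Δ_1 - Δ_0) = 81
Natural end conditions: M_0 = M_2 = 0.
Solving: M_0 = 0, M_1 = 27/2, M_2 = 0.
On [1, 3], p'(x) = b_1 + 2c_1·(x - 1) + 3d_1·(x - 1)² with b_1 = Δ_1 - h_1(2M_1 + M_2)/6 = -9/2, c_1 = M_1/2 = 27/4, d_1 = (M_2 - M_1)/(6h_1) = -9/8. So p'(3) = 9.

9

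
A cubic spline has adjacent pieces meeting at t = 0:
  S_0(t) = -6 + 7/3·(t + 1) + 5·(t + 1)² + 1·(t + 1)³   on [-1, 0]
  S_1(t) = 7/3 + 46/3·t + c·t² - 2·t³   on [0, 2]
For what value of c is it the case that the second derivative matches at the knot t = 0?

S_0''(t) = 10 + 6·(t + 1), so S_0''(0) = 16. On the right, S_1''(0) = 2c, so c = 8.

8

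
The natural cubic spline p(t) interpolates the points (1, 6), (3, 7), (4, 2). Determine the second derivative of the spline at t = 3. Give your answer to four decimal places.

Put σ_i = p'' at the i-th knot. Here h = (2, 1) and Δ = (1/2, -5), so the interior equations h_(i-1)·σ_(i-1) + 2(h_(i-1)+h_i)·σ_i + h_i·σ_(i+1) = 6(Δ_i − Δ_(i-1)) read
  2·σ_0 + 6·σ_1 + 1·σ_2 = 6(Δ_1 - Δ_0) = -33
Natural end conditions: σ_0 = σ_2 = 0.
Hence σ_0 = 0, σ_1 = -11/2, σ_2 = 0.

-5.5000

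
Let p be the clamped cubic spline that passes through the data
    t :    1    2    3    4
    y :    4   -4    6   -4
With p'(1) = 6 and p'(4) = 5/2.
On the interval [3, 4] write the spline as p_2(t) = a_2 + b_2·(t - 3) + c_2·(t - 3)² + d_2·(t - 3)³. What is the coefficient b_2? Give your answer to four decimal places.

With σ_i denoting the second derivative at x_i, h_i = 1, 1, 1, and Δ_i = (y_(i+1) − y_i)/h_i = -8, 10, -10:
  1·σ_0 + 4·σ_1 + 1·σ_2 = 6(Δ_1 - Δ_0) = 108
  1·σ_1 + 4·σ_2 + 1·σ_3 = 6(Δ_2 - Δ_1) = -120
Clamped end conditions give two more equations: 2h_0·σ_0 + h_0·σ_1 = 6(Δ_0 - p'(1)) = -84 and h_2·σ_2 + 2h_2·σ_3 = 6(p'(4) - Δ_2) = 75.
Forward elimination and back-substitution give σ_0 = -217/3, σ_1 = 182/3, σ_2 = -187/3, σ_3 = 206/3.
On [3, 4], with p_2(t) = a_2 + b_2·(t - 3) + c_2·(t - 3)² + d_2·(t - 3)³: c_2 = σ_2/2 = -187/6, d_2 = (σ_3 - σ_2)/(6h_2) = 131/6, b_2 = Δ_2 - h_2(2σ_2 + σ_3)/6 = -2/3.

-0.6667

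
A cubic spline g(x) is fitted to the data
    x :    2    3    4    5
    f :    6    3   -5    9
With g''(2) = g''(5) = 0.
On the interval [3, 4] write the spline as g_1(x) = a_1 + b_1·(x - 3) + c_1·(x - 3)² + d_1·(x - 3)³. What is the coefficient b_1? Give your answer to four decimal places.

-8.6000

Let M_i = g''(x_i). Step sizes h_i = 1, 1, 1; slopes of the chords Δ_i = (y_(i+1) - y_i)/h_i = -3, -8, 14.
  1·M_0 + 4·M_1 + 1·M_2 = 6(Δ_1 - Δ_0) = -30
  1·M_1 + 4·M_2 + 1·M_3 = 6(Δ_2 - Δ_1) = 132
Natural end conditions: M_0 = M_3 = 0.
Forward elimination and back-substitution give M_0 = 0, M_1 = -84/5, M_2 = 186/5, M_3 = 0.
On [3, 4], with g_1(x) = a_1 + b_1·(x - 3) + c_1·(x - 3)² + d_1·(x - 3)³: c_1 = M_1/2 = -42/5, d_1 = (M_2 - M_1)/(6h_1) = 9, b_1 = Δ_1 - h_1(2M_1 + M_2)/6 = -43/5.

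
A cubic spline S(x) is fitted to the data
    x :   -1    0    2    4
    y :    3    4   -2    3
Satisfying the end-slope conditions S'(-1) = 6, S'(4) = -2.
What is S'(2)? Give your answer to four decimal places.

Put M_i = S'' at the i-th knot. Here h = (1, 2, 2) and Δ = (1, -3, 5/2), so the interior equations h_(i-1)·M_(i-1) + 2(h_(i-1)+h_i)·M_i + h_i·M_(i+1) = 6(Δ_i − Δ_(i-1)) read
  1·M_0 + 6·M_1 + 2·M_2 = 6(Δ_1 - Δ_0) = -24
  2·M_1 + 8·M_2 + 2·M_3 = 6(Δ_2 - Δ_1) = 33
Clamped end conditions give two more equations: 2h_0·M_0 + h_0·M_1 = 6(Δ_0 - S'(-1)) = -30 and h_2·M_2 + 2h_2·M_3 = 6(S'(4) - Δ_2) = -27.
Forward elimination and back-substitution give M_0 = -293/23, M_1 = -104/23, M_2 = 365/46, M_3 = -493/46.
On [2, 4], S'(x) = b_2 + 2c_2·(x - 2) + 3d_2·(x - 2)² with b_2 = Δ_2 - h_2(2M_2 + M_3)/6 = 18/23, c_2 = M_2/2 = 365/92, d_2 = (M_3 - M_2)/(6h_2) = -143/92. So S'(2) = 18/23.

0.7826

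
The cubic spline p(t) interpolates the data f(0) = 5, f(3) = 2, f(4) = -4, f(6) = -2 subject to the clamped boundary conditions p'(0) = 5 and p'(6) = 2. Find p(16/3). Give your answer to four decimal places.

-3.6614

Let M_i = p''(x_i). Step sizes h_i = 3, 1, 2; slopes of the chords Δ_i = (y_(i+1) - y_i)/h_i = -1, -6, 1.
  3·M_0 + 8·M_1 + 1·M_2 = 6(Δ_1 - Δ_0) = -30
  1·M_1 + 6·M_2 + 2·M_3 = 6(Δ_2 - Δ_1) = 42
Clamped end conditions give two more equations: 2h_0·M_0 + h_0·M_1 = 6(Δ_0 - p'(0)) = -36 and h_2·M_2 + 2h_2·M_3 = 6(p'(6) - Δ_2) = 6.
Solving: M_0 = -31/7, M_1 = -22/7, M_2 = 59/7, M_3 = -19/7.
On [4, 6], p(t) = -4 - 26/7·(t - 4) + 59/14·(t - 4)² - 13/14·(t - 4)³.
With (t - 4) = 4/3: p(16/3) = -692/189.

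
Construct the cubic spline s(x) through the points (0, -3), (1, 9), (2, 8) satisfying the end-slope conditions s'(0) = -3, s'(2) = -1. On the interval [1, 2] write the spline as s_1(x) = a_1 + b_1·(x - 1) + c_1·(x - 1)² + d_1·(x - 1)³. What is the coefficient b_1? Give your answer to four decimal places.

9.2500

With m_i denoting the second derivative at x_i, h_i = 1, 1, and Δ_i = (y_(i+1) − y_i)/h_i = 12, -1:
  1·m_0 + 4·m_1 + 1·m_2 = 6(Δ_1 - Δ_0) = -78
Clamped end conditions give two more equations: 2h_0·m_0 + h_0·m_1 = 6(Δ_0 - s'(0)) = 90 and h_1·m_1 + 2h_1·m_2 = 6(s'(2) - Δ_1) = 0.
Hence m_0 = 131/2, m_1 = -41, m_2 = 41/2.
On [1, 2], with s_1(x) = a_1 + b_1·(x - 1) + c_1·(x - 1)² + d_1·(x - 1)³: c_1 = m_1/2 = -41/2, d_1 = (m_2 - m_1)/(6h_1) = 41/4, b_1 = Δ_1 - h_1(2m_1 + m_2)/6 = 37/4.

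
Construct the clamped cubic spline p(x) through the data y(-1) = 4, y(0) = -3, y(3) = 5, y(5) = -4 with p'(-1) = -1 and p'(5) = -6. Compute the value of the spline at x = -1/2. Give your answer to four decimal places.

Write m_i for p''(x_i). With h_i = 1, 3, 2 and divided differences Δ_i = -7, 8/3, -9/2, the continuity of p' gives the tridiagonal system
  1·m_0 + 8·m_1 + 3·m_2 = 6(Δ_1 - Δ_0) = 58
  3·m_1 + 10·m_2 + 2·m_3 = 6(Δ_2 - Δ_1) = -43
Clamped end conditions give two more equations: 2h_0·m_0 + h_0·m_1 = 6(Δ_0 - p'(-1)) = -36 and h_2·m_2 + 2h_2·m_3 = 6(p'(5) - Δ_2) = -9.
Hence m_0 = -149/6, m_1 = 41/3, m_2 = -53/6, m_3 = 13/6.
On [-1, 0], p(x) = 4 - 1·(x + 1) - 149/12·(x + 1)² + 77/12·(x + 1)³.
With (x + 1) = 1/2: p(-1/2) = 115/96.

1.1979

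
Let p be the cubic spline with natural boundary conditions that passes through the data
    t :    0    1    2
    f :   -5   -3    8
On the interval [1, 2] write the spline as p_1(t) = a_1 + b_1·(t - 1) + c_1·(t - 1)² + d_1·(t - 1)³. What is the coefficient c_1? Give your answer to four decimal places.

Write m_i for p''(x_i). With h_i = 1, 1 and divided differences Δ_i = 2, 11, the continuity of p' gives the tridiagonal system
  1·m_0 + 4·m_1 + 1·m_2 = 6(Δ_1 - Δ_0) = 54
Natural end conditions: m_0 = m_2 = 0.
Hence m_0 = 0, m_1 = 27/2, m_2 = 0.
On [1, 2], with p_1(t) = a_1 + b_1·(t - 1) + c_1·(t - 1)² + d_1·(t - 1)³: c_1 = m_1/2 = 27/4, d_1 = (m_2 - m_1)/(6h_1) = -9/4, b_1 = Δ_1 - h_1(2m_1 + m_2)/6 = 13/2.

6.7500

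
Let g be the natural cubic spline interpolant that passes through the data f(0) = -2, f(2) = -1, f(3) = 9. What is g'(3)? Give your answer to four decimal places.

11.5833

Let M_i = g''(x_i). Step sizes h_i = 2, 1; slopes of the chords Δ_i = (y_(i+1) - y_i)/h_i = 1/2, 10.
  2·M_0 + 6·M_1 + 1·M_2 = 6(Δ_1 - Δ_0) = 57
Natural end conditions: M_0 = M_2 = 0.
Forward elimination and back-substitution give M_0 = 0, M_1 = 19/2, M_2 = 0.
On [2, 3], g'(t) = b_1 + 2c_1·(t - 2) + 3d_1·(t - 2)² with b_1 = Δ_1 - h_1(2M_1 + M_2)/6 = 41/6, c_1 = M_1/2 = 19/4, d_1 = (M_2 - M_1)/(6h_1) = -19/12. So g'(3) = 139/12.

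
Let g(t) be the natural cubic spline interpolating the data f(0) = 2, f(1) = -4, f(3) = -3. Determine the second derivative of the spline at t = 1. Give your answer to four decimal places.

6.5000

With M_i denoting the second derivative at x_i, h_i = 1, 2, and Δ_i = (y_(i+1) − y_i)/h_i = -6, 1/2:
  1·M_0 + 6·M_1 + 2·M_2 = 6(Δ_1 - Δ_0) = 39
Natural end conditions: M_0 = M_2 = 0.
Forward elimination and back-substitution give M_0 = 0, M_1 = 13/2, M_2 = 0.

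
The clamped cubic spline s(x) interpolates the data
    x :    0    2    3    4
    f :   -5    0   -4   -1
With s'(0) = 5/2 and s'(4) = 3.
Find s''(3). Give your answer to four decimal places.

15.0909

With M_i denoting the second derivative at x_i, h_i = 2, 1, 1, and Δ_i = (y_(i+1) − y_i)/h_i = 5/2, -4, 3:
  2·M_0 + 6·M_1 + 1·M_2 = 6(Δ_1 - Δ_0) = -39
  1·M_1 + 4·M_2 + 1·M_3 = 6(Δ_2 - Δ_1) = 42
Clamped end conditions give two more equations: 2h_0·M_0 + h_0·M_1 = 6(Δ_0 - s'(0)) = 0 and h_2·M_2 + 2h_2·M_3 = 6(s'(4) - Δ_2) = 0.
Solving: M_0 = 119/22, M_1 = -119/11, M_2 = 166/11, M_3 = -83/11.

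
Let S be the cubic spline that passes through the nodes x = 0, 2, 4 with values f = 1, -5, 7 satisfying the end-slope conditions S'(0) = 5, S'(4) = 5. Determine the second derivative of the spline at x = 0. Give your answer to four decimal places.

-18.7500

Write M_i for S''(x_i). With h_i = 2, 2 and divided differences Δ_i = -3, 6, the continuity of S' gives the tridiagonal system
  2·M_0 + 8·M_1 + 2·M_2 = 6(Δ_1 - Δ_0) = 54
Clamped end conditions give two more equations: 2h_0·M_0 + h_0·M_1 = 6(Δ_0 - S'(0)) = -48 and h_1·M_1 + 2h_1·M_2 = 6(S'(4) - Δ_1) = -6.
Forward elimination and back-substitution give M_0 = -75/4, M_1 = 27/2, M_2 = -33/4.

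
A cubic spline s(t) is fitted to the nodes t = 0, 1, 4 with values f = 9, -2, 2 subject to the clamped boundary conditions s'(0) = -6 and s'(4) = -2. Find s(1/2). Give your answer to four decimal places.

Let m_i = s''(x_i). Step sizes h_i = 1, 3; slopes of the chords Δ_i = (y_(i+1) - y_i)/h_i = -11, 4/3.
  1·m_0 + 8·m_1 + 3·m_2 = 6(Δ_1 - Δ_0) = 74
Clamped end conditions give two more equations: 2h_0·m_0 + h_0·m_1 = 6(Δ_0 - s'(0)) = -30 and h_1·m_1 + 2h_1·m_2 = 6(s'(4) - Δ_1) = -20.
Solving the tridiagonal system: m_0 = -93/4, m_1 = 33/2, m_2 = -139/12.
On [0, 1], s(t) = 9 - 6·t - 93/8·t² + 53/8·t³.
With t = 1/2: s(1/2) = 251/64.

3.9219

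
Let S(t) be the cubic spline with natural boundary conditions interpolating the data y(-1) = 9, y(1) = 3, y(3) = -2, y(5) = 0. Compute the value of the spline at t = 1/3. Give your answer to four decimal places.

Put σ_i = S'' at the i-th knot. Here h = (2, 2, 2) and Δ = (-3, -5/2, 1), so the interior equations h_(i-1)·σ_(i-1) + 2(h_(i-1)+h_i)·σ_i + h_i·σ_(i+1) = 6(Δ_i − Δ_(i-1)) read
  2·σ_0 + 8·σ_1 + 2·σ_2 = 6(Δ_1 - Δ_0) = 3
  2·σ_1 + 8·σ_2 + 2·σ_3 = 6(Δ_2 - Δ_1) = 21
Natural end conditions: σ_0 = σ_3 = 0.
Forward elimination and back-substitution give σ_0 = 0, σ_1 = -3/10, σ_2 = 27/10, σ_3 = 0.
On [-1, 1], S(t) = 9 - 29/10·(t + 1) + 0·(t + 1)² - 1/40·(t + 1)³.
With (t + 1) = 4/3: S(1/3) = 137/27.

5.0741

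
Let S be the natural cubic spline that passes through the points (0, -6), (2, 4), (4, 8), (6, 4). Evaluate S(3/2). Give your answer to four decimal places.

Let σ_i = S''(x_i). Step sizes h_i = 2, 2, 2; slopes of the chords Δ_i = (y_(i+1) - y_i)/h_i = 5, 2, -2.
  2·σ_0 + 8·σ_1 + 2·σ_2 = 6(Δ_1 - Δ_0) = -18
  2·σ_1 + 8·σ_2 + 2·σ_3 = 6(Δ_2 - Δ_1) = -24
Natural end conditions: σ_0 = σ_3 = 0.
Solving: σ_0 = 0, σ_1 = -8/5, σ_2 = -13/5, σ_3 = 0.
On [0, 2], S(x) = -6 + 83/15·x + 0·x² - 2/15·x³.
With x = 3/2: S(3/2) = 37/20.

1.8500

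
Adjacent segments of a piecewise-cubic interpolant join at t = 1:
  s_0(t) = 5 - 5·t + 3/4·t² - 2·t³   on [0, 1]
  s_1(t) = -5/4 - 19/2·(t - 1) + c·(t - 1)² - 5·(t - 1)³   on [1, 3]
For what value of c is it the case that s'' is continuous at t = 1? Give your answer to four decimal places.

-5.2500

s_0''(t) = 3/2 - 12·t, so s_0''(1) = -21/2. On the right, s_1''(1) = 2c, so c = -21/4.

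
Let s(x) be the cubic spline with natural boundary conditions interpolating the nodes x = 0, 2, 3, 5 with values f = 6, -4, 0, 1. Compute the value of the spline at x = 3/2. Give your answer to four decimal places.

Let M_i = s''(x_i). Step sizes h_i = 2, 1, 2; slopes of the chords Δ_i = (y_(i+1) - y_i)/h_i = -5, 4, 1/2.
  2·M_0 + 6·M_1 + 1·M_2 = 6(Δ_1 - Δ_0) = 54
  1·M_1 + 6·M_2 + 2·M_3 = 6(Δ_2 - Δ_1) = -21
Natural end conditions: M_0 = M_3 = 0.
Forward elimination and back-substitution give M_0 = 0, M_1 = 69/7, M_2 = -36/7, M_3 = 0.
On [0, 2], s(x) = 6 - 58/7·x + 0·x² + 23/28·x³.
With x = 3/2: s(3/2) = -117/32.

-3.6563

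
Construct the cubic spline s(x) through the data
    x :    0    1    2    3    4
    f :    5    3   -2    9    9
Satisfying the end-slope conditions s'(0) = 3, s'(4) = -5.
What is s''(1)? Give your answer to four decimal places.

-10.1429

With σ_i denoting the second derivative at x_i, h_i = 1, 1, 1, 1, and Δ_i = (y_(i+1) − y_i)/h_i = -2, -5, 11, 0:
  1·σ_0 + 4·σ_1 + 1·σ_2 = 6(Δ_1 - Δ_0) = -18
  1·σ_1 + 4·σ_2 + 1·σ_3 = 6(Δ_2 - Δ_1) = 96
  1·σ_2 + 4·σ_3 + 1·σ_4 = 6(Δ_3 - Δ_2) = -66
Clamped end conditions give two more equations: 2h_0·σ_0 + h_0·σ_1 = 6(Δ_0 - s'(0)) = -30 and h_3·σ_3 + 2h_3·σ_4 = 6(s'(4) - Δ_3) = -30.
Hence σ_0 = -139/14, σ_1 = -71/7, σ_2 = 65/2, σ_3 = -167/7, σ_4 = -43/14.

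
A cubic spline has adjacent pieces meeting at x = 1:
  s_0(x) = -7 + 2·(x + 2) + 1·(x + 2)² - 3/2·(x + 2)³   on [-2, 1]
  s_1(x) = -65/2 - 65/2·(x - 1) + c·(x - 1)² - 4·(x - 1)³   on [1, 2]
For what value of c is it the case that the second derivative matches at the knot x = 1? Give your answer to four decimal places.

-12.5000

s_0''(x) = 2 - 9·(x + 2), so s_0''(1) = -25. On the right, s_1''(1) = 2c, so c = -25/2.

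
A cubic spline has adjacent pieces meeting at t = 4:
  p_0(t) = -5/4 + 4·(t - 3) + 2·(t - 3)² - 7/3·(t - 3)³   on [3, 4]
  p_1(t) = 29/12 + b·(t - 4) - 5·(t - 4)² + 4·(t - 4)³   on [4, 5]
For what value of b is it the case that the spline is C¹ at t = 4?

1

p_0'(t) = 4 + 4·(t - 3) - 7·(t - 3)², so p_0'(4) = 1. On the right, p_1'(4) = b, so b = 1.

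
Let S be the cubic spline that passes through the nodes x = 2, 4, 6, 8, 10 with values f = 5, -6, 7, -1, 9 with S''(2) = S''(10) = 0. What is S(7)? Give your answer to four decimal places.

Put σ_i = S'' at the i-th knot. Here h = (2, 2, 2, 2) and Δ = (-11/2, 13/2, -4, 5), so the interior equations h_(i-1)·σ_(i-1) + 2(h_(i-1)+h_i)·σ_i + h_i·σ_(i+1) = 6(Δ_i − Δ_(i-1)) read
  2·σ_0 + 8·σ_1 + 2·σ_2 = 6(Δ_1 - Δ_0) = 72
  2·σ_1 + 8·σ_2 + 2·σ_3 = 6(Δ_2 - Δ_1) = -63
  2·σ_2 + 8·σ_3 + 2·σ_4 = 6(Δ_3 - Δ_2) = 54
Natural end conditions: σ_0 = σ_4 = 0.
Forward elimination and back-substitution give σ_0 = 0, σ_1 = 99/8, σ_2 = -27/2, σ_3 = 81/8, σ_4 = 0.
On [6, 8], S(x) = 7 + 13/8·(x - 6) - 27/4·(x - 6)² + 63/32·(x - 6)³.
With (x - 6) = 1: S(7) = 123/32.

3.8438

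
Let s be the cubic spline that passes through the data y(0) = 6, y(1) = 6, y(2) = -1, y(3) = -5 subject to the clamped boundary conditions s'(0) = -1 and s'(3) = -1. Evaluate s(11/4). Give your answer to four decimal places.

-4.5719

Write m_i for s''(x_i). With h_i = 1, 1, 1 and divided differences Δ_i = 0, -7, -4, the continuity of s' gives the tridiagonal system
  1·m_0 + 4·m_1 + 1·m_2 = 6(Δ_1 - Δ_0) = -42
  1·m_1 + 4·m_2 + 1·m_3 = 6(Δ_2 - Δ_1) = 18
Clamped end conditions give two more equations: 2h_0·m_0 + h_0·m_1 = 6(Δ_0 - s'(0)) = 6 and h_2·m_2 + 2h_2·m_3 = 6(s'(3) - Δ_2) = 18.
Forward elimination and back-substitution give m_0 = 52/5, m_1 = -74/5, m_2 = 34/5, m_3 = 28/5.
On [2, 3], s(x) = -1 - 36/5·(x - 2) + 17/5·(x - 2)² - 1/5·(x - 2)³.
With (x - 2) = 3/4: s(11/4) = -1463/320.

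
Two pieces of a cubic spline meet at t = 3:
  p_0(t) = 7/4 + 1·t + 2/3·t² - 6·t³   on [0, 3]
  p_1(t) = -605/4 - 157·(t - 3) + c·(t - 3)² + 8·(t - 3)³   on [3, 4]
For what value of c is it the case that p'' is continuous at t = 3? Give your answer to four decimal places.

-53.3333

p_0''(t) = 4/3 - 36·t, so p_0''(3) = -320/3. On the right, p_1''(3) = 2c, so c = -160/3.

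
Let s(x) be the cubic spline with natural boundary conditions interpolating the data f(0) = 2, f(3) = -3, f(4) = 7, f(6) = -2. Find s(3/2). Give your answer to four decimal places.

With M_i denoting the second derivative at x_i, h_i = 3, 1, 2, and Δ_i = (y_(i+1) − y_i)/h_i = -5/3, 10, -9/2:
  3·M_0 + 8·M_1 + 1·M_2 = 6(Δ_1 - Δ_0) = 70
  1·M_1 + 6·M_2 + 2·M_3 = 6(Δ_2 - Δ_1) = -87
Natural end conditions: M_0 = M_3 = 0.
Solving the tridiagonal system: M_0 = 0, M_1 = 507/47, M_2 = -766/47, M_3 = 0.
On [0, 3], s(x) = 2 - 1991/282·x + 0·x² + 169/282·x³.
With x = 3/2: s(3/2) = -4939/752.

-6.5678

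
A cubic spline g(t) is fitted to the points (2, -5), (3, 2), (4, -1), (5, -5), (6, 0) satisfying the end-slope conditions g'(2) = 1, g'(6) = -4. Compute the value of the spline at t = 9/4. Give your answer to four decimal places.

-3.9799

Write σ_i for g''(x_i). With h_i = 1, 1, 1, 1 and divided differences Δ_i = 7, -3, -4, 5, the continuity of g' gives the tridiagonal system
  1·σ_0 + 4·σ_1 + 1·σ_2 = 6(Δ_1 - Δ_0) = -60
  1·σ_1 + 4·σ_2 + 1·σ_3 = 6(Δ_2 - Δ_1) = -6
  1·σ_2 + 4·σ_3 + 1·σ_4 = 6(Δ_3 - Δ_2) = 54
Clamped end conditions give two more equations: 2h_0·σ_0 + h_0·σ_1 = 6(Δ_0 - g'(2)) = 36 and h_3·σ_3 + 2h_3·σ_4 = 6(g'(6) - Δ_3) = -54.
Solving the tridiagonal system: σ_0 = 202/7, σ_1 = -152/7, σ_2 = -2, σ_3 = 166/7, σ_4 = -272/7.
On [2, 3], g(t) = -5 + 1·(t - 2) + 101/7·(t - 2)² - 59/7·(t - 2)³.
With (t - 2) = 1/4: g(9/4) = -1783/448.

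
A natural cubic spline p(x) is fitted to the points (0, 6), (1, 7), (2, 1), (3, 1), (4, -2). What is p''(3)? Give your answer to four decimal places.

Let M_i = p''(x_i). Step sizes h_i = 1, 1, 1, 1; slopes of the chords Δ_i = (y_(i+1) - y_i)/h_i = 1, -6, 0, -3.
  1·M_0 + 4·M_1 + 1·M_2 = 6(Δ_1 - Δ_0) = -42
  1·M_1 + 4·M_2 + 1·M_3 = 6(Δ_2 - Δ_1) = 36
  1·M_2 + 4·M_3 + 1·M_4 = 6(Δ_3 - Δ_2) = -18
Natural end conditions: M_0 = M_4 = 0.
Hence M_0 = 0, M_1 = -99/7, M_2 = 102/7, M_3 = -57/7, M_4 = 0.

-8.1429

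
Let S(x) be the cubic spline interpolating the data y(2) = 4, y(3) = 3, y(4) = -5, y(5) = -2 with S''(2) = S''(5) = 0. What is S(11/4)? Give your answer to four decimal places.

With M_i denoting the second derivative at x_i, h_i = 1, 1, 1, and Δ_i = (y_(i+1) − y_i)/h_i = -1, -8, 3:
  1·M_0 + 4·M_1 + 1·M_2 = 6(Δ_1 - Δ_0) = -42
  1·M_1 + 4·M_2 + 1·M_3 = 6(Δ_2 - Δ_1) = 66
Natural end conditions: M_0 = M_3 = 0.
Hence M_0 = 0, M_1 = -78/5, M_2 = 102/5, M_3 = 0.
On [2, 3], S(x) = 4 + 8/5·(x - 2) + 0·(x - 2)² - 13/5·(x - 2)³.
With (x - 2) = 3/4: S(11/4) = 1313/320.

4.1031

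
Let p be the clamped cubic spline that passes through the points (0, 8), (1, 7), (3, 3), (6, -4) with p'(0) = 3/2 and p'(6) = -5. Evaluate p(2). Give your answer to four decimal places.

4.8202

Let m_i = p''(x_i). Step sizes h_i = 1, 2, 3; slopes of the chords Δ_i = (y_(i+1) - y_i)/h_i = -1, -2, -7/3.
  1·m_0 + 6·m_1 + 2·m_2 = 6(Δ_1 - Δ_0) = -6
  2·m_1 + 10·m_2 + 3·m_3 = 6(Δ_2 - Δ_1) = -2
Clamped end conditions give two more equations: 2h_0·m_0 + h_0·m_1 = 6(Δ_0 - p'(0)) = -15 and h_2·m_2 + 2h_2·m_3 = 6(p'(6) - Δ_2) = -16.
Solving the tridiagonal system: m_0 = -428/57, m_1 = 1/57, m_2 = 40/57, m_3 = -172/57.
On [1, 3], p(t) = 7 - 128/57·(t - 1) + 1/114·(t - 1)² + 13/228·(t - 1)³.
With (t - 1) = 1: p(2) = 1099/228.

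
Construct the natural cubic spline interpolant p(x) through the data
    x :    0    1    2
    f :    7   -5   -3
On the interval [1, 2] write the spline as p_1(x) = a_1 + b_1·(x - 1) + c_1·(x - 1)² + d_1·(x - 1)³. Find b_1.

Write M_i for p''(x_i). With h_i = 1, 1 and divided differences Δ_i = -12, 2, the continuity of p' gives the tridiagonal system
  1·M_0 + 4·M_1 + 1·M_2 = 6(Δ_1 - Δ_0) = 84
Natural end conditions: M_0 = M_2 = 0.
Solving: M_0 = 0, M_1 = 21, M_2 = 0.
On [1, 2], with p_1(x) = a_1 + b_1·(x - 1) + c_1·(x - 1)² + d_1·(x - 1)³: c_1 = M_1/2 = 21/2, d_1 = (M_2 - M_1)/(6h_1) = -7/2, b_1 = Δ_1 - h_1(2M_1 + M_2)/6 = -5.

-5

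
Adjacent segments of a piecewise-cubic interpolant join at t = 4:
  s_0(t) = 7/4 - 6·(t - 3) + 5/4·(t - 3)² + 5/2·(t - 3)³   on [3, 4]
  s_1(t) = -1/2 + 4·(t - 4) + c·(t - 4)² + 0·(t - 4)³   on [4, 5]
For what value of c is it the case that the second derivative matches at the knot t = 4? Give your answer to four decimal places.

8.7500

s_0''(t) = 5/2 + 15·(t - 3), so s_0''(4) = 35/2. On the right, s_1''(4) = 2c, so c = 35/4.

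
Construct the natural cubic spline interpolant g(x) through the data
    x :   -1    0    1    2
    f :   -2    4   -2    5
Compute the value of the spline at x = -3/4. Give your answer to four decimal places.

0.4531

Write m_i for g''(x_i). With h_i = 1, 1, 1 and divided differences Δ_i = 6, -6, 7, the continuity of g' gives the tridiagonal system
  1·m_0 + 4·m_1 + 1·m_2 = 6(Δ_1 - Δ_0) = -72
  1·m_1 + 4·m_2 + 1·m_3 = 6(Δ_2 - Δ_1) = 78
Natural end conditions: m_0 = m_3 = 0.
Hence m_0 = 0, m_1 = -122/5, m_2 = 128/5, m_3 = 0.
On [-1, 0], g(x) = -2 + 151/15·(x + 1) + 0·(x + 1)² - 61/15·(x + 1)³.
With (x + 1) = 1/4: g(-3/4) = 29/64.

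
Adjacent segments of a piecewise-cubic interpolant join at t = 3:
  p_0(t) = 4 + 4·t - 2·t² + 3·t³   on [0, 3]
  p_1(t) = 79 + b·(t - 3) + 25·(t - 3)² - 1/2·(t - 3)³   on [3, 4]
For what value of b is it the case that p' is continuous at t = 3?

73

p_0'(t) = 4 - 4·t + 9·t², so p_0'(3) = 73. On the right, p_1'(3) = b, so b = 73.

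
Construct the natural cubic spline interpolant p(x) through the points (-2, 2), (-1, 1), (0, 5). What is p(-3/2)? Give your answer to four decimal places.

1.0313

Let M_i = p''(x_i). Step sizes h_i = 1, 1; slopes of the chords Δ_i = (y_(i+1) - y_i)/h_i = -1, 4.
  1·M_0 + 4·M_1 + 1·M_2 = 6(Δ_1 - Δ_0) = 30
Natural end conditions: M_0 = M_2 = 0.
Forward elimination and back-substitution give M_0 = 0, M_1 = 15/2, M_2 = 0.
On [-2, -1], p(x) = 2 - 9/4·(x + 2) + 0·(x + 2)² + 5/4·(x + 2)³.
With (x + 2) = 1/2: p(-3/2) = 33/32.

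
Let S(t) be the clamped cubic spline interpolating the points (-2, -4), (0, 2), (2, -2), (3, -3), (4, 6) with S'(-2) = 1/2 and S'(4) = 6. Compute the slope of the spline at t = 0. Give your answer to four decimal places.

1.6548

Let M_i = S''(x_i). Step sizes h_i = 2, 2, 1, 1; slopes of the chords Δ_i = (y_(i+1) - y_i)/h_i = 3, -2, -1, 9.
  2·M_0 + 8·M_1 + 2·M_2 = 6(Δ_1 - Δ_0) = -30
  2·M_1 + 6·M_2 + 1·M_3 = 6(Δ_2 - Δ_1) = 6
  1·M_2 + 4·M_3 + 1·M_4 = 6(Δ_3 - Δ_2) = 60
Clamped end conditions give two more equations: 2h_0·M_0 + h_0·M_1 = 6(Δ_0 - S'(-2)) = 15 and h_3·M_3 + 2h_3·M_4 = 6(S'(4) - Δ_3) = -18.
Solving: M_0 = 533/84, M_1 = -109/21, M_2 = -7/12, M_3 = 835/42, M_4 = -1591/84.
On [0, 2], S'(t) = b_1 + 2c_1·t + 3d_1·t² with b_1 = Δ_1 - h_1(2M_1 + M_2)/6 = 139/84, c_1 = M_1/2 = -109/42, d_1 = (M_2 - M_1)/(6h_1) = 43/112. So S'(0) = 139/84.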